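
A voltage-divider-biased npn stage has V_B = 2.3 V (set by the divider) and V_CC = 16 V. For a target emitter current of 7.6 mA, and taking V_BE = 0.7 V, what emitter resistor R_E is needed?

V_E = V_B − V_BE = 2.3 − 0.7 = 1.6 V.
R_E = V_E / I_E = 1.6 / 7.6 = 0.211 kΩ.

R_E ≈ 0.21 kΩ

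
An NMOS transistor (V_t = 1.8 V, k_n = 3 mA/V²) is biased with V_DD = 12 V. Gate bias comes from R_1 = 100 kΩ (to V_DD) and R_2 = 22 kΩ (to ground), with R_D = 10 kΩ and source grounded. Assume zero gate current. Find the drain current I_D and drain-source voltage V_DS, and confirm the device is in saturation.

V_G = V_DD·R_2/(R_1+R_2) = 12×22/122 = 2.16 V. With the source grounded, V_GS = V_G = 2.16 V.
Assume saturation: I_D = (k_n/2)(V_GS − V_t)² = (3/2)×(2.16 − 1.8)² = 1.5×0.364² = 0.199 mA.
V_DS = V_DD − I_D·R_D = 12 − 0.199×10 = 10 V.
Saturation requires V_DS ≥ V_GS − V_t = 0.364 V; 10 ≥ 0.364 ✓.

I_D ≈ 0.2 mA, V_DS ≈ 10 V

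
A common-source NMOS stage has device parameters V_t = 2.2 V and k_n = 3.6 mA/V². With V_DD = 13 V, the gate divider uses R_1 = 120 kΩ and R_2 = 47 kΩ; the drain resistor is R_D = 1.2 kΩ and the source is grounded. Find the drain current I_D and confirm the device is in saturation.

I_D ≈ 3.8 mA

V_G = V_DD·R_2/(R_1+R_2) = 13×47/167 = 3.66 V. With the source grounded, V_GS = V_G = 3.66 V.
Assume saturation: I_D = (k_n/2)(V_GS − V_t)² = (3.6/2)×(3.66 − 2.2)² = 1.8×1.46² = 3.83 mA.
V_DS = V_DD − I_D·R_D = 13 − 3.83×1.2 = 8.4 V.
Saturation requires V_DS ≥ V_GS − V_t = 1.46 V; 8.4 ≥ 1.46 ✓.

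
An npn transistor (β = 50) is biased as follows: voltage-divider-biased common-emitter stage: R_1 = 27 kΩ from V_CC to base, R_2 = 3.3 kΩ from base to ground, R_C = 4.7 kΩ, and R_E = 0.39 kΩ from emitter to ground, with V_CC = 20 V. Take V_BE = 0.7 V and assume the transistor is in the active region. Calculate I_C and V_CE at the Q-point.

I_C ≈ 3.2 mA, V_CE ≈ 3.5 V

Thevenize the base divider: V_Th = V_CC·R_2/(R_1+R_2) = 20×3.3/30.3 = 2.18 V, R_Th = R_1‖R_2 = 2.94 kΩ.
Base-emitter loop: V_Th = I_B·R_Th + V_BE + (β+1)I_B·R_E, so I_B = (2.18 − 0.7) / (2.94 + 51×0.39) = 0.0647 mA.
I_C = β·I_B = 50×0.0647 = 3.24 mA, and I_E = (β+1)I_B = 3.3 mA.
V_CE = V_CC − I_C·R_C − I_E·R_E = 20 − 3.24×4.7 − 3.3×0.39 = 3.5 V.
V_CE = 3.5 V > 0.2 V confirms active-region operation.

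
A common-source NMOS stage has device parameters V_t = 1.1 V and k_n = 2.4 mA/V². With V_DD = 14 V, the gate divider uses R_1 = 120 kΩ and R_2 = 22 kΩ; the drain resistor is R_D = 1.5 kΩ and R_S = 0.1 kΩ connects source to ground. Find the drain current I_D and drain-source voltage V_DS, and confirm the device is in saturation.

I_D ≈ 1.1 mA, V_DS ≈ 12 V

V_G = V_DD·R_2/(R_1+R_2) = 14×22/142 = 2.17 V.
Assume saturation: I_D = (k_n/2)(V_GS − V_t)² with V_GS = V_G − I_D·R_S = 2.17 − 0.1·I_D.
Substituting gives 0.012·I_D² − 1.26·I_D + 1.37 = 0, with roots I_D = 1.1 or 104 mA.
The root I_D = 104 mA gives V_GS = -8.19 V ≤ V_t, so take I_D = 1.1 mA.
Then V_GS = 2.06 V and V_DS = V_DD − I_D(R_D+R_S) = 14 − 1.1×1.6 = 12.2 V.
Saturation requires V_DS ≥ V_GS − V_t = 0.959 V; 12.2 ≥ 0.959 ✓.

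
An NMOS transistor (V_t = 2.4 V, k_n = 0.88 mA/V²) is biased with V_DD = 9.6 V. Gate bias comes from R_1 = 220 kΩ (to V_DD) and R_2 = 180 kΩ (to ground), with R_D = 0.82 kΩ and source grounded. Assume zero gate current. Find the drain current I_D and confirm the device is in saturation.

I_D ≈ 1.6 mA

V_G = V_DD·R_2/(R_1+R_2) = 9.6×180/400 = 4.32 V. With the source grounded, V_GS = V_G = 4.32 V.
Assume saturation: I_D = (k_n/2)(V_GS − V_t)² = (0.88/2)×(4.32 − 2.4)² = 0.44×1.92² = 1.62 mA.
V_DS = V_DD − I_D·R_D = 9.6 − 1.62×0.82 = 8.27 V.
Saturation requires V_DS ≥ V_GS − V_t = 1.92 V; 8.27 ≥ 1.92 ✓.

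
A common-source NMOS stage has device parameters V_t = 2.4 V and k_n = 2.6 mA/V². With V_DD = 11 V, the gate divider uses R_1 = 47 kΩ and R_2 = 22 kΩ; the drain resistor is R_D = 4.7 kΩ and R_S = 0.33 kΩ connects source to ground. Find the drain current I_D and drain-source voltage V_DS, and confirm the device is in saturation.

V_G = V_DD·R_2/(R_1+R_2) = 11×22/69 = 3.51 V.
Assume saturation: I_D = (k_n/2)(V_GS − V_t)² with V_GS = V_G − I_D·R_S = 3.51 − 0.33·I_D.
Substituting gives 0.142·I_D² − 1.95·I_D + 1.59 = 0, with roots I_D = 0.873 or 12.9 mA.
The root I_D = 12.9 mA gives V_GS = -0.75 V ≤ V_t, so take I_D = 0.873 mA.
Then V_GS = 3.22 V and V_DS = V_DD − I_D(R_D+R_S) = 11 − 0.873×5.03 = 6.61 V.
Saturation requires V_DS ≥ V_GS − V_t = 0.819 V; 6.61 ≥ 0.819 ✓.

I_D ≈ 0.87 mA, V_DS ≈ 6.6 V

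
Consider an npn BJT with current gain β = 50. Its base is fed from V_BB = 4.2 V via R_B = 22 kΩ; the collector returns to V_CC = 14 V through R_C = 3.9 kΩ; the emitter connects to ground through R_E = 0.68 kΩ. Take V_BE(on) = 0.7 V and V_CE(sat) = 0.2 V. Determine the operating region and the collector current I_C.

Assume active: I_B = (4.2 − 0.7)/(22 + 51×0.68) = 0.0618 mA, I_C = β·I_B = 3.09 mA.
Then V_CE = 14 − 3.09×3.9 − 3.15×0.68 = -0.183 V < 0.2 V — the active assumption fails.
Re-solve with V_CE = 0.2 V. KCL at the emitter: V_E/R_E = (V_BB−0.7−V_E)/R_B + (V_CC−0.2−V_E)/R_C, giving V_E = 2.09 V.
I_C = (V_CC − 0.2 − V_E)/R_C = (13.8 − 2.09)/3.9 = 3 mA.
Check: I_B = (3.5 − 2.09)/22 = 0.0643 mA, and β·I_B = 3.21 mA > I_C, confirming saturation.

saturation; I_C ≈ 3 mA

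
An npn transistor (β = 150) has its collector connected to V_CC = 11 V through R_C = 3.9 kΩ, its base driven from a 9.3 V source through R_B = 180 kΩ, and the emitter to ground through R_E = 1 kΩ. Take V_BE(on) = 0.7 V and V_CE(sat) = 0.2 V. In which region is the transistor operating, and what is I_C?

saturation; I_C ≈ 2.2 mA

Assume active: I_B = (9.3 − 0.7)/(180 + 151×1) = 0.026 mA, I_C = β·I_B = 3.9 mA.
Then V_CE = 11 − 3.9×3.9 − 3.92×1 = -8.12 V < 0.2 V — the active assumption fails.
Re-solve with V_CE = 0.2 V. KCL at the emitter: V_E/R_E = (V_BB−0.7−V_E)/R_B + (V_CC−0.2−V_E)/R_C, giving V_E = 2.23 V.
I_C = (V_CC − 0.2 − V_E)/R_C = (10.8 − 2.23)/3.9 = 2.2 mA.
Check: I_B = (8.6 − 2.23)/180 = 0.0354 mA, and β·I_B = 5.31 mA > I_C, confirming saturation.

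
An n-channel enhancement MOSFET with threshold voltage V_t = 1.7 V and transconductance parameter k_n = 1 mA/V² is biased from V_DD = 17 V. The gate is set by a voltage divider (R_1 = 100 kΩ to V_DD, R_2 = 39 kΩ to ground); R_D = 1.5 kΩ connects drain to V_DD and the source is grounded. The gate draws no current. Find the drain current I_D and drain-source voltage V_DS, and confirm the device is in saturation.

V_G = V_DD·R_2/(R_1+R_2) = 17×39/139 = 4.77 V. With the source grounded, V_GS = V_G = 4.77 V.
Assume saturation: I_D = (k_n/2)(V_GS − V_t)² = (1/2)×(4.77 − 1.7)² = 0.5×3.07² = 4.71 mA.
V_DS = V_DD − I_D·R_D = 17 − 4.71×1.5 = 9.93 V.
Saturation requires V_DS ≥ V_GS − V_t = 3.07 V; 9.93 ≥ 3.07 ✓.

I_D ≈ 4.7 mA, V_DS ≈ 9.9 V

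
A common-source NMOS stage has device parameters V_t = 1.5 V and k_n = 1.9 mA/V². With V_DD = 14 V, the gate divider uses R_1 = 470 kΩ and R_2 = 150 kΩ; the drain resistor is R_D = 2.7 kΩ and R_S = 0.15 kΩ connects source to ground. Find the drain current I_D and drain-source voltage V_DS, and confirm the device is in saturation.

I_D ≈ 2.3 mA, V_DS ≈ 7.5 V

V_G = V_DD·R_2/(R_1+R_2) = 14×150/620 = 3.39 V.
Assume saturation: I_D = (k_n/2)(V_GS − V_t)² with V_GS = V_G − I_D·R_S = 3.39 − 0.15·I_D.
Substituting gives 0.0214·I_D² − 1.54·I_D + 3.38 = 0, with roots I_D = 2.27 or 69.7 mA.
The root I_D = 69.7 mA gives V_GS = -7.06 V ≤ V_t, so take I_D = 2.27 mA.
Then V_GS = 3.05 V and V_DS = V_DD − I_D(R_D+R_S) = 14 − 2.27×2.85 = 7.53 V.
Saturation requires V_DS ≥ V_GS − V_t = 1.55 V; 7.53 ≥ 1.55 ✓.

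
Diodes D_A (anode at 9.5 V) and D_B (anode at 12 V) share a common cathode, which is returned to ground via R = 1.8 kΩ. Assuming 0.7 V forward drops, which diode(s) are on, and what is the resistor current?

Assume both conduct. Then node N would need to be at both 9.5−0.7 = 8.8 V and 12−0.7 = 11.3 V, which is impossible.
Assume only D_B conducts: V_N = 12 − 0.7 = 11.3 V, so I_R = 11.3/1.8 = 6.28 mA.
Check D_A: its anode-to-cathode voltage is 9.5 − 11.3 = -1.8 V < 0.7 V, so it is off. The assumption is consistent.

Only D_B conducts; I_R ≈ 6.3 mA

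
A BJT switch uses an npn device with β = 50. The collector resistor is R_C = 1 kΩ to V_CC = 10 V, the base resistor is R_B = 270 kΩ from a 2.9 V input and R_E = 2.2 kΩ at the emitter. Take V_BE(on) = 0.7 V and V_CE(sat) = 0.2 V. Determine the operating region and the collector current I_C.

active; I_C ≈ 0.29 mA

Assume active. Base-emitter loop: I_B = (V_BB − V_BE)/(R_B + (β+1)R_E) = (2.9 − 0.7)/(270 + 51×2.2) = 0.00576 mA.
I_C = β·I_B = 50×0.00576 = 0.288 mA.
V_CE = V_CC − I_C·R_C − I_E·R_E = 10 − 0.288×1 − 0.294×2.2 = 9.07 V > V_CE(sat), so the active-region assumption holds.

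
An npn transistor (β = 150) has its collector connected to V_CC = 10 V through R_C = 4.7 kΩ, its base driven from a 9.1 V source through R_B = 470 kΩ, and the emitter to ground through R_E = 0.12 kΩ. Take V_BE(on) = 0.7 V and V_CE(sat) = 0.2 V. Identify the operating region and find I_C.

Assume active: I_B = (9.1 − 0.7)/(470 + 151×0.12) = 0.0172 mA, I_C = β·I_B = 2.58 mA.
Then V_CE = 10 − 2.58×4.7 − 2.6×0.12 = -2.44 V < 0.2 V — the active assumption fails.
Re-solve with V_CE = 0.2 V. KCL at the emitter: V_E/R_E = (V_BB−0.7−V_E)/R_B + (V_CC−0.2−V_E)/R_C, giving V_E = 0.246 V.
I_C = (V_CC − 0.2 − V_E)/R_C = (9.8 − 0.246)/4.7 = 2.03 mA.
Check: I_B = (8.4 − 0.246)/470 = 0.0173 mA, and β·I_B = 2.6 mA > I_C, confirming saturation.

saturation; I_C ≈ 2 mA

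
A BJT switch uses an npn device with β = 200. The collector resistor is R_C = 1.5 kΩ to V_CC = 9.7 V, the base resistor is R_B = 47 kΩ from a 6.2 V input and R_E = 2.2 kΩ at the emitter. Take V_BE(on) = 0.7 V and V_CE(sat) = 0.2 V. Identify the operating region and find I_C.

active; I_C ≈ 2.2 mA

Assume active. Base-emitter loop: I_B = (V_BB − V_BE)/(R_B + (β+1)R_E) = (6.2 − 0.7)/(47 + 201×2.2) = 0.0112 mA.
I_C = β·I_B = 200×0.0112 = 2.25 mA.
V_CE = V_CC − I_C·R_C − I_E·R_E = 9.7 − 2.25×1.5 − 2.26×2.2 = 1.36 V > V_CE(sat), so the active-region assumption holds.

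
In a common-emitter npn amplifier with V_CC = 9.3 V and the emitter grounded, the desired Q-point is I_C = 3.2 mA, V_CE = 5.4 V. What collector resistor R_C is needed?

R_C ≈ 1.2 kΩ

Collector loop: V_CC = I_C·R_C + V_CE.
R_C = (V_CC − V_CE)/I_C = (9.3 − 5.4)/3.2 = 1.22 kΩ.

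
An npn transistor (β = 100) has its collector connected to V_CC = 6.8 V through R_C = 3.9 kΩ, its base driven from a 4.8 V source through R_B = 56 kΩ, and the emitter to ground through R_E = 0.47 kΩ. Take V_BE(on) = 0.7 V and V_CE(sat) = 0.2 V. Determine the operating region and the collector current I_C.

Assume active: I_B = (4.8 − 0.7)/(56 + 101×0.47) = 0.0396 mA, I_C = β·I_B = 3.96 mA.
Then V_CE = 6.8 − 3.96×3.9 − 4×0.47 = -10.5 V < 0.2 V — the active assumption fails.
Re-solve with V_CE = 0.2 V. KCL at the emitter: V_E/R_E = (V_BB−0.7−V_E)/R_B + (V_CC−0.2−V_E)/R_C, giving V_E = 0.735 V.
I_C = (V_CC − 0.2 − V_E)/R_C = (6.6 − 0.735)/3.9 = 1.5 mA.
Check: I_B = (4.1 − 0.735)/56 = 0.0601 mA, and β·I_B = 6.01 mA > I_C, confirming saturation.

saturation; I_C ≈ 1.5 mA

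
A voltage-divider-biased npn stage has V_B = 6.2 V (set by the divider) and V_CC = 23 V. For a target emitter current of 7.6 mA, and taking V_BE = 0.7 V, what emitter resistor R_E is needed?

R_E ≈ 0.72 kΩ

V_E = V_B − V_BE = 6.2 − 0.7 = 5.5 V.
R_E = V_E / I_E = 5.5 / 7.6 = 0.724 kΩ.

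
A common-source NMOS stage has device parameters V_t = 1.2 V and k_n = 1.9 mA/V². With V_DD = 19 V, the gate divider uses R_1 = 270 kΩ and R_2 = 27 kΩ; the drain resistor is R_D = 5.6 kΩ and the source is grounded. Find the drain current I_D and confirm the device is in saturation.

I_D ≈ 0.26 mA

V_G = V_DD·R_2/(R_1+R_2) = 19×27/297 = 1.73 V. With the source grounded, V_GS = V_G = 1.73 V.
Assume saturation: I_D = (k_n/2)(V_GS − V_t)² = (1.9/2)×(1.73 − 1.2)² = 0.95×0.527² = 0.264 mA.
V_DS = V_DD − I_D·R_D = 19 − 0.264×5.6 = 17.5 V.
Saturation requires V_DS ≥ V_GS − V_t = 0.527 V; 17.5 ≥ 0.527 ✓.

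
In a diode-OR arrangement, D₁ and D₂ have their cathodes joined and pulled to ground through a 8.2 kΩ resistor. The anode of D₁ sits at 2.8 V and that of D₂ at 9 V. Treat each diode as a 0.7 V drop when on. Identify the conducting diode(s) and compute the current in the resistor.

Assume both conduct. Then node N would need to be at both 2.8−0.7 = 2.1 V and 9−0.7 = 8.3 V, which is impossible.
Assume only D₂ conducts: V_N = 9 − 0.7 = 8.3 V, so I_R = 8.3/8.2 = 1.01 mA.
Check D₁: its anode-to-cathode voltage is 2.8 − 8.3 = -5.5 V < 0.7 V, so it is off. The assumption is consistent.

Only D₂ conducts; I_R ≈ 1 mA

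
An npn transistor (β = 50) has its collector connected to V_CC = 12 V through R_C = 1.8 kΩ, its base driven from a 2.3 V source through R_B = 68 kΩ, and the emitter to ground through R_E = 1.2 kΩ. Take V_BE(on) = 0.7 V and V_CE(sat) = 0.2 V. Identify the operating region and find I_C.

Assume active. Base-emitter loop: I_B = (V_BB − V_BE)/(R_B + (β+1)R_E) = (2.3 − 0.7)/(68 + 51×1.2) = 0.0124 mA.
I_C = β·I_B = 50×0.0124 = 0.619 mA.
V_CE = V_CC − I_C·R_C − I_E·R_E = 12 − 0.619×1.8 − 0.632×1.2 = 10.1 V > V_CE(sat), so the active-region assumption holds.

active; I_C ≈ 0.62 mA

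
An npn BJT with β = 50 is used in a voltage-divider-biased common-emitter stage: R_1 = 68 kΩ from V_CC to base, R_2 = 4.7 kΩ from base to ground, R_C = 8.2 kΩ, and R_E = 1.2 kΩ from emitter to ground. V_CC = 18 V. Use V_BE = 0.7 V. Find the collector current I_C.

Thevenize the base divider: V_Th = V_CC·R_2/(R_1+R_2) = 18×4.7/72.7 = 1.16 V, R_Th = R_1‖R_2 = 4.4 kΩ.
Base-emitter loop: V_Th = I_B·R_Th + V_BE + (β+1)I_B·R_E, so I_B = (1.16 − 0.7) / (4.4 + 51×1.2) = 0.00707 mA.
I_C = β·I_B = 50×0.00707 = 0.353 mA, and I_E = (β+1)I_B = 0.361 mA.
V_CE = V_CC − I_C·R_C − I_E·R_E = 18 − 0.353×8.2 − 0.361×1.2 = 14.7 V.
V_CE = 14.7 V > 0.2 V confirms active-region operation.

I_C ≈ 0.35 mA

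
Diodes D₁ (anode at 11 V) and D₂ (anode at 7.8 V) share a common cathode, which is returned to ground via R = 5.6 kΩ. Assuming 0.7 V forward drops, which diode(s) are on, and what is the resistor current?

Assume both conduct. Then node N would need to be at both 11−0.7 = 10.3 V and 7.8−0.7 = 7.1 V, which is impossible.
Assume only D₁ conducts: V_N = 11 − 0.7 = 10.3 V, so I_R = 10.3/5.6 = 1.84 mA.
Check D₂: its anode-to-cathode voltage is 7.8 − 10.3 = -2.5 V < 0.7 V, so it is off. The assumption is consistent.

Only D₁ conducts; I_R ≈ 1.8 mA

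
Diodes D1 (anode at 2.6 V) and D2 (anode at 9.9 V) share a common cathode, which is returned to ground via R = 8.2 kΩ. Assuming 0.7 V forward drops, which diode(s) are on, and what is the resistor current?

Assume both conduct. Then node N would need to be at both 2.6−0.7 = 1.9 V and 9.9−0.7 = 9.2 V, which is impossible.
Assume only D2 conducts: V_N = 9.9 − 0.7 = 9.2 V, so I_R = 9.2/8.2 = 1.12 mA.
Check D1: its anode-to-cathode voltage is 2.6 − 9.2 = -6.6 V < 0.7 V, so it is off. The assumption is consistent.

Only D2 conducts; I_R ≈ 1.1 mA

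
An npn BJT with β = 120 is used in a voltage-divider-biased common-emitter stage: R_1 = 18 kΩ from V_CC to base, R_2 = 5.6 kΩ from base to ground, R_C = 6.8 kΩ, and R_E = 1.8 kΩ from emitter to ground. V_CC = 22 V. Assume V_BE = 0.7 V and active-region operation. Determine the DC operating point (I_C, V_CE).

I_C ≈ 2.4 mA, V_CE ≈ 0.96 V

Thevenize the base divider: V_Th = V_CC·R_2/(R_1+R_2) = 22×5.6/23.6 = 5.22 V, R_Th = R_1‖R_2 = 4.27 kΩ.
Base-emitter loop: V_Th = I_B·R_Th + V_BE + (β+1)I_B·R_E, so I_B = (5.22 − 0.7) / (4.27 + 121×1.8) = 0.0204 mA.
I_C = β·I_B = 120×0.0204 = 2.44 mA, and I_E = (β+1)I_B = 2.46 mA.
V_CE = V_CC − I_C·R_C − I_E·R_E = 22 − 2.44×6.8 − 2.46×1.8 = 0.957 V.
V_CE = 0.957 V > 0.2 V confirms active-region operation.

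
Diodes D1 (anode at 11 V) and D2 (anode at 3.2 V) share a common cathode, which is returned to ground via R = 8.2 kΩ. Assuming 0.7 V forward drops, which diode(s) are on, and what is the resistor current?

Assume both conduct. Then node N would need to be at both 11−0.7 = 10.3 V and 3.2−0.7 = 2.5 V, which is impossible.
Assume only D1 conducts: V_N = 11 − 0.7 = 10.3 V, so I_R = 10.3/8.2 = 1.26 mA.
Check D2: its anode-to-cathode voltage is 3.2 − 10.3 = -7.1 V < 0.7 V, so it is off. The assumption is consistent.

Only D1 conducts; I_R ≈ 1.3 mA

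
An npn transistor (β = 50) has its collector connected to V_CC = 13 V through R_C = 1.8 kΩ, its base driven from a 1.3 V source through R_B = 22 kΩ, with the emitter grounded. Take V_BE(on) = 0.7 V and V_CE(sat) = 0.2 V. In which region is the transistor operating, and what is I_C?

Assume active. Base-emitter loop: I_B = (V_BB − V_BE)/R_B = (1.3 − 0.7)/22 = 0.0273 mA.
I_C = β·I_B = 50×0.0273 = 1.36 mA.
V_CE = V_CC − I_C·R_C = 13 − 1.36×1.8 = 10.5 V > V_CE(sat), so the active-region assumption holds.

active; I_C ≈ 1.4 mA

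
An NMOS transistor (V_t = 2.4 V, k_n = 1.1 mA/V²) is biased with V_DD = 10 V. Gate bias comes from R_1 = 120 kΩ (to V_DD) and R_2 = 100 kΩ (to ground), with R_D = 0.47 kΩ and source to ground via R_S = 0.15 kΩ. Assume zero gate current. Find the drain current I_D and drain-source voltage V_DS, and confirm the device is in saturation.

I_D ≈ 1.9 mA, V_DS ≈ 8.8 V

V_G = V_DD·R_2/(R_1+R_2) = 10×100/220 = 4.55 V.
Assume saturation: I_D = (k_n/2)(V_GS − V_t)² with V_GS = V_G − I_D·R_S = 4.55 − 0.15·I_D.
Substituting gives 0.0124·I_D² − 1.35·I_D + 2.53 = 0, with roots I_D = 1.9 or 108 mA.
The root I_D = 108 mA gives V_GS = -11.6 V ≤ V_t, so take I_D = 1.9 mA.
Then V_GS = 4.26 V and V_DS = V_DD − I_D(R_D+R_S) = 10 − 1.9×0.62 = 8.82 V.
Saturation requires V_DS ≥ V_GS − V_t = 1.86 V; 8.82 ≥ 1.86 ✓.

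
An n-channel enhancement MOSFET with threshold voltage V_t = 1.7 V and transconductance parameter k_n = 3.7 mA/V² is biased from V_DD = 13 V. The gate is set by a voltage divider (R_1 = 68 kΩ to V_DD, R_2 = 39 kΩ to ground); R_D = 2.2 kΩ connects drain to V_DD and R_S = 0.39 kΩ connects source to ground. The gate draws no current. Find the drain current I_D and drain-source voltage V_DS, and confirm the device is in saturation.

I_D ≈ 4 mA, V_DS ≈ 2.6 V

V_G = V_DD·R_2/(R_1+R_2) = 13×39/107 = 4.74 V.
Assume saturation: I_D = (k_n/2)(V_GS − V_t)² with V_GS = V_G − I_D·R_S = 4.74 − 0.39·I_D.
Substituting gives 0.281·I_D² − 5.38·I_D + 17.1 = 0, with roots I_D = 4.01 or 15.1 mA.
The root I_D = 15.1 mA gives V_GS = -1.16 V ≤ V_t, so take I_D = 4.01 mA.
Then V_GS = 3.17 V and V_DS = V_DD − I_D(R_D+R_S) = 13 − 4.01×2.59 = 2.6 V.
Saturation requires V_DS ≥ V_GS − V_t = 1.47 V; 2.6 ≥ 1.47 ✓.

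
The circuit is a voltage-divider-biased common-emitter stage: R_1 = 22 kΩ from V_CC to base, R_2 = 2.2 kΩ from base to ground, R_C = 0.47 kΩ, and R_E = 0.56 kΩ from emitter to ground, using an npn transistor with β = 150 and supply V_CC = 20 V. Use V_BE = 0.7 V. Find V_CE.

Thevenize the base divider: V_Th = V_CC·R_2/(R_1+R_2) = 20×2.2/24.2 = 1.82 V, R_Th = R_1‖R_2 = 2 kΩ.
Base-emitter loop: V_Th = I_B·R_Th + V_BE + (β+1)I_B·R_E, so I_B = (1.82 − 0.7) / (2 + 151×0.56) = 0.0129 mA.
I_C = β·I_B = 150×0.0129 = 1.94 mA, and I_E = (β+1)I_B = 1.95 mA.
V_CE = V_CC − I_C·R_C − I_E·R_E = 20 − 1.94×0.47 − 1.95×0.56 = 18 V.
V_CE = 18 V > 0.2 V confirms active-region operation.

V_CE ≈ 18 V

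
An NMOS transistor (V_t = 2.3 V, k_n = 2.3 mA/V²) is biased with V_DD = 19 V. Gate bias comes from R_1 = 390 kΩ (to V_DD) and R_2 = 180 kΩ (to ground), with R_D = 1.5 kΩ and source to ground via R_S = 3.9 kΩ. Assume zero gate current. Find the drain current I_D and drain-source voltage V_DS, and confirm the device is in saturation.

V_G = V_DD·R_2/(R_1+R_2) = 19×180/570 = 6 V.
Assume saturation: I_D = (k_n/2)(V_GS − V_t)² with V_GS = V_G − I_D·R_S = 6 − 3.9·I_D.
Substituting gives 17.5·I_D² − 34.2·I_D + 15.7 = 0, with roots I_D = 0.743 or 1.21 mA.
The root I_D = 1.21 mA gives V_GS = 1.27 V ≤ V_t, so take I_D = 0.743 mA.
Then V_GS = 3.1 V and V_DS = V_DD − I_D(R_D+R_S) = 19 − 0.743×5.4 = 15 V.
Saturation requires V_DS ≥ V_GS − V_t = 0.804 V; 15 ≥ 0.804 ✓.

I_D ≈ 0.74 mA, V_DS ≈ 15 V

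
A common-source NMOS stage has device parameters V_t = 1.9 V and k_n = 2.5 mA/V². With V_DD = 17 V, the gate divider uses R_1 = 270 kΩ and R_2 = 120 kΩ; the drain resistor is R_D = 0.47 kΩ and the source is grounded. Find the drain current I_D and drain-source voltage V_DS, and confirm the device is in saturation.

I_D ≈ 14 mA, V_DS ≈ 10 V

V_G = V_DD·R_2/(R_1+R_2) = 17×120/390 = 5.23 V. With the source grounded, V_GS = V_G = 5.23 V.
Assume saturation: I_D = (k_n/2)(V_GS − V_t)² = (2.5/2)×(5.23 − 1.9)² = 1.25×3.33² = 13.9 mA.
V_DS = V_DD − I_D·R_D = 17 − 13.9×0.47 = 10.5 V.
Saturation requires V_DS ≥ V_GS − V_t = 3.33 V; 10.5 ≥ 3.33 ✓.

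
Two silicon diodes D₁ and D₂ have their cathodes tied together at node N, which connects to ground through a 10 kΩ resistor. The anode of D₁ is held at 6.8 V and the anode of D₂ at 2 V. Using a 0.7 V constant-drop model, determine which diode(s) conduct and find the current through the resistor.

Assume both conduct. Then node N would need to be at both 6.8−0.7 = 6.1 V and 2−0.7 = 1.3 V, which is impossible.
Assume only D₁ conducts: V_N = 6.8 − 0.7 = 6.1 V, so I_R = 6.1/10 = 0.61 mA.
Check D₂: its anode-to-cathode voltage is 2 − 6.1 = -4.1 V < 0.7 V, so it is off. The assumption is consistent.

Only D₁ conducts; I_R ≈ 0.61 mA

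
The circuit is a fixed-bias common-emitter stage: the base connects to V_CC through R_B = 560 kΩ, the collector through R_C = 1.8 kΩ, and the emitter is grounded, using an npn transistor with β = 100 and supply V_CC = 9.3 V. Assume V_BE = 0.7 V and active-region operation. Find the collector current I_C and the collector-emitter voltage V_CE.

I_C ≈ 1.5 mA, V_CE ≈ 6.5 V

Base loop: V_CC = I_B·R_B + V_BE, so I_B = (9.3 − 0.7)/560 kΩ = 0.0154 mA.
In the active region I_C = β·I_B = 100 × 0.0154 = 1.54 mA.
Collector loop: V_CE = V_CC − I_C·R_C = 9.3 − 1.54×1.8 = 6.54 V.
Since V_CE = 6.54 V > V_CE(sat) ≈ 0.2 V, the transistor is in the active region as assumed.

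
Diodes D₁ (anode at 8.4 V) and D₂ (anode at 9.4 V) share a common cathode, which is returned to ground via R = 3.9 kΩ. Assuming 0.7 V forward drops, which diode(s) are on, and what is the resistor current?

Only D₂ conducts; I_R ≈ 2.2 mA

Assume both conduct. Then node N would need to be at both 8.4−0.7 = 7.7 V and 9.4−0.7 = 8.7 V, which is impossible.
Assume only D₂ conducts: V_N = 9.4 − 0.7 = 8.7 V, so I_R = 8.7/3.9 = 2.23 mA.
Check D₁: its anode-to-cathode voltage is 8.4 − 8.7 = -0.3 V < 0.7 V, so it is off. The assumption is consistent.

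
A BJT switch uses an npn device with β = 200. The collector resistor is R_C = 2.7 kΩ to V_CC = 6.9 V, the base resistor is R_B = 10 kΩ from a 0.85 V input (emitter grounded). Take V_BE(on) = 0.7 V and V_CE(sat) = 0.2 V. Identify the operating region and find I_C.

Assume active: I_B = (0.85 − 0.7)/10 = 0.015 mA, giving I_C = β·I_B = 3 mA.
But then V_CE = 6.9 − 3×2.7 = -1.2 V < V_CE(sat) = 0.2 V — impossible in the active region.
So the transistor is saturated. With V_CE = 0.2 V, I_C = (V_CC − 0.2)/R_C = 6.7/2.7 = 2.48 mA.
Check: β·I_B = 3 mA > I_C = 2.48 mA, confirming saturation.

saturation; I_C ≈ 2.5 mA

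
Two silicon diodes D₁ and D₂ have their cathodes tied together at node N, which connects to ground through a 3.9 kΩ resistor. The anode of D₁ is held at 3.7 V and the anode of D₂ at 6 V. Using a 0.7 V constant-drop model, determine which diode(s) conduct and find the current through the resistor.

Only D₂ conducts; I_R ≈ 1.4 mA

Assume both conduct. Then node N would need to be at both 3.7−0.7 = 3 V and 6−0.7 = 5.3 V, which is impossible.
Assume only D₂ conducts: V_N = 6 − 0.7 = 5.3 V, so I_R = 5.3/3.9 = 1.36 mA.
Check D₁: its anode-to-cathode voltage is 3.7 − 5.3 = -1.6 V < 0.7 V, so it is off. The assumption is consistent.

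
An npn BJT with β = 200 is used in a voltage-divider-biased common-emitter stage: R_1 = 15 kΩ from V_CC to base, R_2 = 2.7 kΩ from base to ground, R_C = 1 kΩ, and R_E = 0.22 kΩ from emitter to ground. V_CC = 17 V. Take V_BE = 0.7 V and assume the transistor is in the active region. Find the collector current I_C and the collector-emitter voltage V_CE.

I_C ≈ 8.1 mA, V_CE ≈ 7.1 V

Thevenize the base divider: V_Th = V_CC·R_2/(R_1+R_2) = 17×2.7/17.7 = 2.59 V, R_Th = R_1‖R_2 = 2.29 kΩ.
Base-emitter loop: V_Th = I_B·R_Th + V_BE + (β+1)I_B·R_E, so I_B = (2.59 − 0.7) / (2.29 + 201×0.22) = 0.0407 mA.
I_C = β·I_B = 200×0.0407 = 8.14 mA, and I_E = (β+1)I_B = 8.18 mA.
V_CE = V_CC − I_C·R_C − I_E·R_E = 17 − 8.14×1 − 8.18×0.22 = 7.06 V.
V_CE = 7.06 V > 0.2 V confirms active-region operation.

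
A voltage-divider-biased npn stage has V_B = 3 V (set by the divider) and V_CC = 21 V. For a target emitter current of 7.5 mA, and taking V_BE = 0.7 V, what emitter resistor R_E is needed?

V_E = V_B − V_BE = 3 − 0.7 = 2.3 V.
R_E = V_E / I_E = 2.3 / 7.5 = 0.307 kΩ.

R_E ≈ 0.31 kΩ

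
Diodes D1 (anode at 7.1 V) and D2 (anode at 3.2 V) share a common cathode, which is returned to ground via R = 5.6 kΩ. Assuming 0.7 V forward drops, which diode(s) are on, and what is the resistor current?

Assume both conduct. Then node N would need to be at both 7.1−0.7 = 6.4 V and 3.2−0.7 = 2.5 V, which is impossible.
Assume only D1 conducts: V_N = 7.1 − 0.7 = 6.4 V, so I_R = 6.4/5.6 = 1.14 mA.
Check D2: its anode-to-cathode voltage is 3.2 − 6.4 = -3.2 V < 0.7 V, so it is off. The assumption is consistent.

Only D1 conducts; I_R ≈ 1.1 mA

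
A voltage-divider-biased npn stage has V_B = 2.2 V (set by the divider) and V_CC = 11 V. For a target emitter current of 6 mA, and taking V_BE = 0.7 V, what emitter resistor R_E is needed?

V_E = V_B − V_BE = 2.2 − 0.7 = 1.5 V.
R_E = V_E / I_E = 1.5 / 6 = 0.25 kΩ.

R_E ≈ 0.25 kΩ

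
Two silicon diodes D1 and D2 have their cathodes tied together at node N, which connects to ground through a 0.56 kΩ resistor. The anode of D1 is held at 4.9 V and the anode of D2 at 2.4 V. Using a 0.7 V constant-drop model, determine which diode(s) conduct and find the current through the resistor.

Assume both conduct. Then node N would need to be at both 4.9−0.7 = 4.2 V and 2.4−0.7 = 1.7 V, which is impossible.
Assume only D1 conducts: V_N = 4.9 − 0.7 = 4.2 V, so I_R = 4.2/0.56 = 7.5 mA.
Check D2: its anode-to-cathode voltage is 2.4 − 4.2 = -1.8 V < 0.7 V, so it is off. The assumption is consistent.

Only D1 conducts; I_R ≈ 7.5 mA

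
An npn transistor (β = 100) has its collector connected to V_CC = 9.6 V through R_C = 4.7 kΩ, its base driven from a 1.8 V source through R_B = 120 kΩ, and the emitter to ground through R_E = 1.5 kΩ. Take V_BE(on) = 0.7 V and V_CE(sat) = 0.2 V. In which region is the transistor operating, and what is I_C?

active; I_C ≈ 0.41 mA

Assume active. Base-emitter loop: I_B = (V_BB − V_BE)/(R_B + (β+1)R_E) = (1.8 − 0.7)/(120 + 101×1.5) = 0.00405 mA.
I_C = β·I_B = 100×0.00405 = 0.405 mA.
V_CE = V_CC − I_C·R_C − I_E·R_E = 9.6 − 0.405×4.7 − 0.409×1.5 = 7.08 V > V_CE(sat), so the active-region assumption holds.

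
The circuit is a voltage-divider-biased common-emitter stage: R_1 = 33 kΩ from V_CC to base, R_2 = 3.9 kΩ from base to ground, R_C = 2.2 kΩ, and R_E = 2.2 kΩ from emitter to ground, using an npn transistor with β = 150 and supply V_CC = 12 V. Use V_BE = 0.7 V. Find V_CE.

V_CE ≈ 11 V

Thevenize the base divider: V_Th = V_CC·R_2/(R_1+R_2) = 12×3.9/36.9 = 1.27 V, R_Th = R_1‖R_2 = 3.49 kΩ.
Base-emitter loop: V_Th = I_B·R_Th + V_BE + (β+1)I_B·R_E, so I_B = (1.27 − 0.7) / (3.49 + 151×2.2) = 0.00169 mA.
I_C = β·I_B = 150×0.00169 = 0.254 mA, and I_E = (β+1)I_B = 0.256 mA.
V_CE = V_CC − I_C·R_C − I_E·R_E = 12 − 0.254×2.2 − 0.256×2.2 = 10.9 V.
V_CE = 10.9 V > 0.2 V confirms active-region operation.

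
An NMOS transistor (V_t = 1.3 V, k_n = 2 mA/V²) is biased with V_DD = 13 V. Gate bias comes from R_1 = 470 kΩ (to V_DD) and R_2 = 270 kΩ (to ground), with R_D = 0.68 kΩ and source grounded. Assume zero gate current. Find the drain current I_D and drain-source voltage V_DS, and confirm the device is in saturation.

V_G = V_DD·R_2/(R_1+R_2) = 13×270/740 = 4.74 V. With the source grounded, V_GS = V_G = 4.74 V.
Assume saturation: I_D = (k_n/2)(V_GS − V_t)² = (2/2)×(4.74 − 1.3)² = 1×3.44² = 11.9 mA.
V_DS = V_DD − I_D·R_D = 13 − 11.9×0.68 = 4.94 V.
Saturation requires V_DS ≥ V_GS − V_t = 3.44 V; 4.94 ≥ 3.44 ✓.

I_D ≈ 12 mA, V_DS ≈ 4.9 V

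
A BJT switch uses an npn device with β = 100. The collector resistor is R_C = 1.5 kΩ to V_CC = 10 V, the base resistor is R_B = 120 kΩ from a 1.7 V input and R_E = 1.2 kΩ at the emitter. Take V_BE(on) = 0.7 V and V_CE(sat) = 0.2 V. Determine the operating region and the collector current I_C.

active; I_C ≈ 0.41 mA

Assume active. Base-emitter loop: I_B = (V_BB − V_BE)/(R_B + (β+1)R_E) = (1.7 − 0.7)/(120 + 101×1.2) = 0.00415 mA.
I_C = β·I_B = 100×0.00415 = 0.415 mA.
V_CE = V_CC − I_C·R_C − I_E·R_E = 10 − 0.415×1.5 − 0.419×1.2 = 8.88 V > V_CE(sat), so the active-region assumption holds.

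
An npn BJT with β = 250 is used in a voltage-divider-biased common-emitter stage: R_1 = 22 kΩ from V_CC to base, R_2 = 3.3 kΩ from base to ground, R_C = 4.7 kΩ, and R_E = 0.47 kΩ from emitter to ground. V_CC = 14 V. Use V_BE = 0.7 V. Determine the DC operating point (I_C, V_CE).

I_C ≈ 2.3 mA, V_CE ≈ 2 V

Thevenize the base divider: V_Th = V_CC·R_2/(R_1+R_2) = 14×3.3/25.3 = 1.83 V, R_Th = R_1‖R_2 = 2.87 kΩ.
Base-emitter loop: V_Th = I_B·R_Th + V_BE + (β+1)I_B·R_E, so I_B = (1.83 − 0.7) / (2.87 + 251×0.47) = 0.00932 mA.
I_C = β·I_B = 250×0.00932 = 2.33 mA, and I_E = (β+1)I_B = 2.34 mA.
V_CE = V_CC − I_C·R_C − I_E·R_E = 14 − 2.33×4.7 − 2.34×0.47 = 1.95 V.
V_CE = 1.95 V > 0.2 V confirms active-region operation.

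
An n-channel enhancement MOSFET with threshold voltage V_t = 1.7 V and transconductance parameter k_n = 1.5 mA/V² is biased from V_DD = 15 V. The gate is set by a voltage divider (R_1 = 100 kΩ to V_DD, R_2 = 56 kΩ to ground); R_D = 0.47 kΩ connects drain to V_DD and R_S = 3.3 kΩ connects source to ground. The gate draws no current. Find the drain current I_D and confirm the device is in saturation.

I_D ≈ 0.8 mA

V_G = V_DD·R_2/(R_1+R_2) = 15×56/156 = 5.38 V.
Assume saturation: I_D = (k_n/2)(V_GS − V_t)² with V_GS = V_G − I_D·R_S = 5.38 − 3.3·I_D.
Substituting gives 8.17·I_D² − 19.2·I_D + 10.2 = 0, with roots I_D = 0.803 or 1.55 mA.
The root I_D = 1.55 mA gives V_GS = 0.261 V ≤ V_t, so take I_D = 0.803 mA.
Then V_GS = 2.73 V and V_DS = V_DD − I_D(R_D+R_S) = 15 − 0.803×3.77 = 12 V.
Saturation requires V_DS ≥ V_GS − V_t = 1.03 V; 12 ≥ 1.03 ✓.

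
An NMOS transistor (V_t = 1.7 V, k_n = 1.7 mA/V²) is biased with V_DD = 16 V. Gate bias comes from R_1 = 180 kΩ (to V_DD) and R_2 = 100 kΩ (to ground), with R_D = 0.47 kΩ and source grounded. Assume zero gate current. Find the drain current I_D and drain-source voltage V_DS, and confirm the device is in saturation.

I_D ≈ 14 mA, V_DS ≈ 9.6 V

V_G = V_DD·R_2/(R_1+R_2) = 16×100/280 = 5.71 V. With the source grounded, V_GS = V_G = 5.71 V.
Assume saturation: I_D = (k_n/2)(V_GS − V_t)² = (1.7/2)×(5.71 − 1.7)² = 0.85×4.01² = 13.7 mA.
V_DS = V_DD − I_D·R_D = 16 − 13.7×0.47 = 9.56 V.
Saturation requires V_DS ≥ V_GS − V_t = 4.01 V; 9.56 ≥ 4.01 ✓.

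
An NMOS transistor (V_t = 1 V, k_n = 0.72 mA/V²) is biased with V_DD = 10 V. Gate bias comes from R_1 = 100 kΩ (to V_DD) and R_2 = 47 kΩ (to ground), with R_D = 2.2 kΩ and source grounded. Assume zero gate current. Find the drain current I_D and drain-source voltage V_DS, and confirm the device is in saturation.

V_G = V_DD·R_2/(R_1+R_2) = 10×47/147 = 3.2 V. With the source grounded, V_GS = V_G = 3.2 V.
Assume saturation: I_D = (k_n/2)(V_GS − V_t)² = (0.72/2)×(3.2 − 1)² = 0.36×2.2² = 1.74 mA.
V_DS = V_DD − I_D·R_D = 10 − 1.74×2.2 = 6.18 V.
Saturation requires V_DS ≥ V_GS − V_t = 2.2 V; 6.18 ≥ 2.2 ✓.

I_D ≈ 1.7 mA, V_DS ≈ 6.2 V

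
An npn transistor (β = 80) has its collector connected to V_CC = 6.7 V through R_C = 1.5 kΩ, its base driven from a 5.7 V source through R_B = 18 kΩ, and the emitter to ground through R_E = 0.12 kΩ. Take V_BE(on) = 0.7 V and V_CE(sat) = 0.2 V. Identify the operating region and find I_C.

Assume active: I_B = (5.7 − 0.7)/(18 + 81×0.12) = 0.18 mA, I_C = β·I_B = 14.4 mA.
Then V_CE = 6.7 − 14.4×1.5 − 14.6×0.12 = -16.7 V < 0.2 V — the active assumption fails.
Re-solve with V_CE = 0.2 V. KCL at the emitter: V_E/R_E = (V_BB−0.7−V_E)/R_B + (V_CC−0.2−V_E)/R_C, giving V_E = 0.509 V.
I_C = (V_CC − 0.2 − V_E)/R_C = (6.5 − 0.509)/1.5 = 3.99 mA.
Check: I_B = (5 − 0.509)/18 = 0.249 mA, and β·I_B = 20 mA > I_C, confirming saturation.

saturation; I_C ≈ 4 mA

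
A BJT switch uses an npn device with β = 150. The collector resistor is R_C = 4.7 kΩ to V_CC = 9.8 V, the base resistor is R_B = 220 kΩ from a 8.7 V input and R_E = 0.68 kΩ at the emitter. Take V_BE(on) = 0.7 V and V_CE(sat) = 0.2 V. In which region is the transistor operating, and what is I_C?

Assume active: I_B = (8.7 − 0.7)/(220 + 151×0.68) = 0.0248 mA, I_C = β·I_B = 3.72 mA.
Then V_CE = 9.8 − 3.72×4.7 − 3.74×0.68 = -10.2 V < 0.2 V — the active assumption fails.
Re-solve with V_CE = 0.2 V. KCL at the emitter: V_E/R_E = (V_BB−0.7−V_E)/R_B + (V_CC−0.2−V_E)/R_C, giving V_E = 1.23 V.
I_C = (V_CC − 0.2 − V_E)/R_C = (9.6 − 1.23)/4.7 = 1.78 mA.
Check: I_B = (8 − 1.23)/220 = 0.0308 mA, and β·I_B = 4.61 mA > I_C, confirming saturation.

saturation; I_C ≈ 1.8 mA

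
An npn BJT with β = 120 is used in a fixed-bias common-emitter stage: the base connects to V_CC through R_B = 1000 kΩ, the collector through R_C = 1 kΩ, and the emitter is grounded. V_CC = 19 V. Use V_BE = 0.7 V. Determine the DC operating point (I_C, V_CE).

I_C ≈ 2.2 mA, V_CE ≈ 17 V

Base loop: V_CC = I_B·R_B + V_BE, so I_B = (19 − 0.7)/1000 kΩ = 0.0183 mA.
In the active region I_C = β·I_B = 120 × 0.0183 = 2.2 mA.
Collector loop: V_CE = V_CC − I_C·R_C = 19 − 2.2×1 = 16.8 V.
Since V_CE = 16.8 V > V_CE(sat) ≈ 0.2 V, the transistor is in the active region as assumed.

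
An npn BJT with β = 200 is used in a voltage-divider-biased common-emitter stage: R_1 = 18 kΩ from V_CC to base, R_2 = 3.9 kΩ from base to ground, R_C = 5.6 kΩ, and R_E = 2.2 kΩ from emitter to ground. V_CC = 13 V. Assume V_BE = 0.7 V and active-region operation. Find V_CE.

Thevenize the base divider: V_Th = V_CC·R_2/(R_1+R_2) = 13×3.9/21.9 = 2.32 V, R_Th = R_1‖R_2 = 3.21 kΩ.
Base-emitter loop: V_Th = I_B·R_Th + V_BE + (β+1)I_B·R_E, so I_B = (2.32 − 0.7) / (3.21 + 201×2.2) = 0.00363 mA.
I_C = β·I_B = 200×0.00363 = 0.725 mA, and I_E = (β+1)I_B = 0.729 mA.
V_CE = V_CC − I_C·R_C − I_E·R_E = 13 − 0.725×5.6 − 0.729×2.2 = 7.34 V.
V_CE = 7.34 V > 0.2 V confirms active-region operation.

V_CE ≈ 7.3 V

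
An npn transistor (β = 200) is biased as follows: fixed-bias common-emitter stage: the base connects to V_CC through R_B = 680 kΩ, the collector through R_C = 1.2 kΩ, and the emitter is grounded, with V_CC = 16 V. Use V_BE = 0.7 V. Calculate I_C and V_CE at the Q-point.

Base loop: V_CC = I_B·R_B + V_BE, so I_B = (16 − 0.7)/680 kΩ = 0.0225 mA.
In the active region I_C = β·I_B = 200 × 0.0225 = 4.5 mA.
Collector loop: V_CE = V_CC − I_C·R_C = 16 − 4.5×1.2 = 10.6 V.
Since V_CE = 10.6 V > V_CE(sat) ≈ 0.2 V, the transistor is in the active region as assumed.

I_C ≈ 4.5 mA, V_CE ≈ 11 V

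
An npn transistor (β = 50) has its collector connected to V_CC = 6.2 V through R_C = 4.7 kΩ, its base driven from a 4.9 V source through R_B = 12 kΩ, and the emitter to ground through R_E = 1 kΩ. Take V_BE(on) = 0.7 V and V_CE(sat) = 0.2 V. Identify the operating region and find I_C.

saturation; I_C ≈ 1 mA

Assume active: I_B = (4.9 − 0.7)/(12 + 51×1) = 0.0667 mA, I_C = β·I_B = 3.33 mA.
Then V_CE = 6.2 − 3.33×4.7 − 3.4×1 = -12.9 V < 0.2 V — the active assumption fails.
Re-solve with V_CE = 0.2 V. KCL at the emitter: V_E/R_E = (V_BB−0.7−V_E)/R_B + (V_CC−0.2−V_E)/R_C, giving V_E = 1.25 V.
I_C = (V_CC − 0.2 − V_E)/R_C = (6 − 1.25)/4.7 = 1.01 mA.
Check: I_B = (4.2 − 1.25)/12 = 0.245 mA, and β·I_B = 12.3 mA > I_C, confirming saturation.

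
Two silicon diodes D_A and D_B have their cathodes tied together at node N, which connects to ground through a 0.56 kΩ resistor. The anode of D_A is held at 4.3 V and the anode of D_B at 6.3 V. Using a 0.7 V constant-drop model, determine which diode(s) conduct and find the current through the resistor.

Assume both conduct. Then node N would need to be at both 4.3−0.7 = 3.6 V and 6.3−0.7 = 5.6 V, which is impossible.
Assume only D_B conducts: V_N = 6.3 − 0.7 = 5.6 V, so I_R = 5.6/0.56 = 10 mA.
Check D_A: its anode-to-cathode voltage is 4.3 − 5.6 = -1.3 V < 0.7 V, so it is off. The assumption is consistent.

Only D_B conducts; I_R ≈ 10 mA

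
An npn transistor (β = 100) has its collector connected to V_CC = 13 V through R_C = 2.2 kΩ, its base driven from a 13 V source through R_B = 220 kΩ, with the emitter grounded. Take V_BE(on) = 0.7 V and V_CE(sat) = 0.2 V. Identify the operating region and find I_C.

active; I_C ≈ 5.6 mA

Assume active. Base-emitter loop: I_B = (V_BB − V_BE)/R_B = (13 − 0.7)/220 = 0.0559 mA.
I_C = β·I_B = 100×0.0559 = 5.59 mA.
V_CE = V_CC − I_C·R_C = 13 − 5.59×2.2 = 0.7 V > V_CE(sat), so the active-region assumption holds.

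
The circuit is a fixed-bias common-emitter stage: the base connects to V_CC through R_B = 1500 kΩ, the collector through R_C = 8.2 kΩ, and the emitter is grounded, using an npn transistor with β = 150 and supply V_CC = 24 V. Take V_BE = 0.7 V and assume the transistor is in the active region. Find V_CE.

Base loop: V_CC = I_B·R_B + V_BE, so I_B = (24 − 0.7)/1500 kΩ = 0.0155 mA.
In the active region I_C = β·I_B = 150 × 0.0155 = 2.33 mA.
Collector loop: V_CE = V_CC − I_C·R_C = 24 − 2.33×8.2 = 4.89 V.
Since V_CE = 4.89 V > V_CE(sat) ≈ 0.2 V, the transistor is in the active region as assumed.

V_CE ≈ 4.9 V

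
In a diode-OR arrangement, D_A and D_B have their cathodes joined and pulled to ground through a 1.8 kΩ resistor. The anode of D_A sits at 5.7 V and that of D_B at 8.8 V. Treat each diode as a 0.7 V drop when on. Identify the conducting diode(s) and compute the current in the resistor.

Only D_B conducts; I_R ≈ 4.5 mA

Assume both conduct. Then node N would need to be at both 5.7−0.7 = 5 V and 8.8−0.7 = 8.1 V, which is impossible.
Assume only D_B conducts: V_N = 8.8 − 0.7 = 8.1 V, so I_R = 8.1/1.8 = 4.5 mA.
Check D_A: its anode-to-cathode voltage is 5.7 − 8.1 = -2.4 V < 0.7 V, so it is off. The assumption is consistent.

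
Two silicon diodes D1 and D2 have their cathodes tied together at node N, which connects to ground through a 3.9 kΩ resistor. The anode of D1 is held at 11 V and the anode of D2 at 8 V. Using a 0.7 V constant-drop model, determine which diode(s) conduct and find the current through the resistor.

Assume both conduct. Then node N would need to be at both 11−0.7 = 10.3 V and 8−0.7 = 7.3 V, which is impossible.
Assume only D1 conducts: V_N = 11 − 0.7 = 10.3 V, so I_R = 10.3/3.9 = 2.64 mA.
Check D2: its anode-to-cathode voltage is 8 − 10.3 = -2.3 V < 0.7 V, so it is off. The assumption is consistent.

Only D1 conducts; I_R ≈ 2.6 mA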